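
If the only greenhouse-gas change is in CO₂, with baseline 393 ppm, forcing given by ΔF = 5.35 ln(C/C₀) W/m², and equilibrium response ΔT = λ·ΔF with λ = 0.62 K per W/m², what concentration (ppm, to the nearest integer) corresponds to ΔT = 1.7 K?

Required forcing: ΔF = ΔT/λ = 1.7/0.62 = 2.7419 W/m².
Then ln(C/393) = ΔF/5.35 = 2.7419/5.35 = 0.51250.
So C = 393 × e^0.51250 = 393 × 1.66946 = 656.10 ppm.

C ≈ 656 ppm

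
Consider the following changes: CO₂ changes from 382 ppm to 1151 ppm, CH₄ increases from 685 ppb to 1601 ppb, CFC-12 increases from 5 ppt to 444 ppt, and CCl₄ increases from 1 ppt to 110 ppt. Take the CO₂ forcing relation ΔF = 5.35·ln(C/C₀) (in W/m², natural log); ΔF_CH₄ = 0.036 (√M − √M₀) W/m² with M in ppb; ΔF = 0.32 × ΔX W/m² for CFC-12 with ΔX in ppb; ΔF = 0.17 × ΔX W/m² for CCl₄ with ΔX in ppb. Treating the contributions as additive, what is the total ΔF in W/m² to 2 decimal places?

CO₂: 5.35 × ln(1151/382) = 5.35 × ln(3.01309) = 5.35 × 1.10297 = 5.9009 W/m².
CH₄: 0.036 × (√1601 − √685) = 0.036 × (40.0125 − 26.1725) = 0.036 × 13.8400 = 0.4982 W/m².
CFC-12: Δ = 444 − 5 = 439 ppt = 0.439 ppb; ΔF = 0.32 × 0.439 = 0.1405 W/m².
CCl₄: Δ = 110 − 1 = 109 ppt = 0.109 ppb; ΔF = 0.17 × 0.109 = 0.0185 W/m².
Total ΔF = 5.9009 + 0.4982 + 0.1405 + 0.0185 = 6.5581 W/m².

ΔF = 6.56 W/m²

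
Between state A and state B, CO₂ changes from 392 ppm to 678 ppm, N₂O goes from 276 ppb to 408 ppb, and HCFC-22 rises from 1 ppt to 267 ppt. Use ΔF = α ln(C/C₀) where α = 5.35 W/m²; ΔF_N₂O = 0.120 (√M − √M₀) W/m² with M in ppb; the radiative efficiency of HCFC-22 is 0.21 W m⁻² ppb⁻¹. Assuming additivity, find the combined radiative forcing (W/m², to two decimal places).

CO₂: 5.35 × ln(678/392) = 5.35 × ln(1.72959) = 5.35 × 0.54788 = 2.9312 W/m².
N₂O: 0.120 × (√408 − √276) = 0.120 × (20.1990 − 16.6132) = 0.120 × 3.5858 = 0.4303 W/m².
HCFC-22: Δ = 267 − 1 = 266 ppt = 0.266 ppb; ΔF = 0.21 × 0.266 = 0.0559 W/m².
Total ΔF = 2.9312 + 0.4303 + 0.0559 = 3.4174 W/m².

ΔF = 3.42 W/m²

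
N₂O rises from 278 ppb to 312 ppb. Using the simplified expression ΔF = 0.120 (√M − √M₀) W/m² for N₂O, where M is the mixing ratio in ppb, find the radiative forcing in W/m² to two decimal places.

ΔF = 0.12 W/m²

N₂O: 0.120 × (√312 − √278) = 0.120 × (17.6635 − 16.6733) = 0.120 × 0.9902 = 0.1188 W/m².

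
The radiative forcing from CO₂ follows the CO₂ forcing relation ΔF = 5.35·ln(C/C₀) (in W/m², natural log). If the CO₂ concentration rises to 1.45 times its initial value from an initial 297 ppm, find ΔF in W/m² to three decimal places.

Because the forcing depends only on the ratio C/C₀, the initial concentration does not enter.
ΔF = 5.35 × ln(1.45) = 5.35 × 0.37156 = 1.9878 W/m².

ΔF = 1.988 W/m²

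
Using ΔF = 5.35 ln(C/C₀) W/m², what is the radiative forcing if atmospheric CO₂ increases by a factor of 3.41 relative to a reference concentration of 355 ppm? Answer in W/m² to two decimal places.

ΔF = 6.56 W/m²

ΔF = 5.35 × ln(3.41) = 5.35 × 1.22671 = 6.5629 W/m².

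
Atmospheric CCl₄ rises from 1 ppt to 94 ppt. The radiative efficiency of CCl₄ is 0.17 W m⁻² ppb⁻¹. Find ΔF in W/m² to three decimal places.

CCl₄: Δ = 94 − 1 = 93 ppt = 0.093 ppb; ΔF = 0.17 × 0.093 = 0.0158 W/m².

ΔF = 0.016 W/m²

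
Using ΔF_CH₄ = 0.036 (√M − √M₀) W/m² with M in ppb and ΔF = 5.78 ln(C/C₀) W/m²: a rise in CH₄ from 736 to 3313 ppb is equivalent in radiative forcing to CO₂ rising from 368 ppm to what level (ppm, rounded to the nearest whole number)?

CH₄ forcing: 0.036 × (√3313 − √736) = 0.036 × (57.5587 − 27.1293) = 0.036 × 30.4294 = 1.09546 W/m².
Set 5.78 ln(C/368) = 1.09546: ln(C/368) = 1.09546/5.78 = 0.18953, so C = 368 × e^0.18953 = 368 × 1.20868 = 444.79 ppm.

C ≈ 445 ppm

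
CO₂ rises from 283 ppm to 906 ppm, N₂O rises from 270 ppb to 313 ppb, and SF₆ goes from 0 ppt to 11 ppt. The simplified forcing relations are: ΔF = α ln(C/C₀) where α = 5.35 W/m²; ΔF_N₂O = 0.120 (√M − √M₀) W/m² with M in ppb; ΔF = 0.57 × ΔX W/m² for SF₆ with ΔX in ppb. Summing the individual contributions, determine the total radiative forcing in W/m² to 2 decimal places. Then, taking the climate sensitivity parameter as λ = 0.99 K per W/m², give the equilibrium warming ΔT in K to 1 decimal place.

ΔF = 6.38 W/m²; ΔT = 6.3 K

CO₂: 5.35 × ln(906/283) = 5.35 × ln(3.20141) = 5.35 × 1.16359 = 6.2252 W/m².
N₂O: 0.120 × (√313 − √270) = 0.120 × (17.6918 − 16.4317) = 0.120 × 1.2601 = 0.1512 W/m².
SF₆: Δ = 11 − 0 = 11 ppt = 0.011 ppb; ΔF = 0.57 × 0.011 = 0.0063 W/m².
Total ΔF = 6.2252 + 0.1512 + 0.0063 = 6.3827 W/m².
ΔT = λ ΔF = 0.99 × 6.38 = 6.3162 K.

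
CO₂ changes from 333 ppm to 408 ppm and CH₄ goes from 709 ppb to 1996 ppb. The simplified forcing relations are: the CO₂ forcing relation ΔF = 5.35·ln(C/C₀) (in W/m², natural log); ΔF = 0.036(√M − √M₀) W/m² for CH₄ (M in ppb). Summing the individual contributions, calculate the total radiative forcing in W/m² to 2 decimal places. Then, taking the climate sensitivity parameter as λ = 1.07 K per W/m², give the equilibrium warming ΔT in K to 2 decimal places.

CO₂: 5.35 × ln(408/333) = 5.35 × ln(1.22523) = 5.35 × 0.20313 = 1.0867 W/m².
CH₄: 0.036 × (√1996 − √709) = 0.036 × (44.6766 − 26.6271) = 0.036 × 18.0495 = 0.6498 W/m².
Total ΔF = 1.0867 + 0.6498 = 1.7365 W/m².
ΔT = λ ΔF = 1.07 × 1.74 = 1.8618 K.

ΔF = 1.74 W/m²; ΔT = 1.86 K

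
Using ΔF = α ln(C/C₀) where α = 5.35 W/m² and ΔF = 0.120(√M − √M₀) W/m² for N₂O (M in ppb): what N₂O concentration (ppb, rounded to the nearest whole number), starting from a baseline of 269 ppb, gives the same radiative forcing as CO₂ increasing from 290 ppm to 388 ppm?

M ≈ 863 ppb

CO₂ forcing: 5.35 × ln(388/290) = 5.35 × 0.291124 = 1.55751 W/m².
Set 0.120(√M − √269) = 1.55751: √M = 1.55751/0.120 + √269 = 12.9793 + 16.4012 = 29.3805.
M = (29.3805)² = 863.21 ppb.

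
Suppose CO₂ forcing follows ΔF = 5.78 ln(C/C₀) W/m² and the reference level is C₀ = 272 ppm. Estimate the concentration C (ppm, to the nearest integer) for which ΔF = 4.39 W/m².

C ≈ 581 ppm

Set 5.78 ln(C/272) = 4.39, so ln(C/272) = 4.39/5.78 = 0.75952.
Then C/272 = e^0.75952 = 2.13725, giving C = 272 × 2.13725 = 581.33 ppm.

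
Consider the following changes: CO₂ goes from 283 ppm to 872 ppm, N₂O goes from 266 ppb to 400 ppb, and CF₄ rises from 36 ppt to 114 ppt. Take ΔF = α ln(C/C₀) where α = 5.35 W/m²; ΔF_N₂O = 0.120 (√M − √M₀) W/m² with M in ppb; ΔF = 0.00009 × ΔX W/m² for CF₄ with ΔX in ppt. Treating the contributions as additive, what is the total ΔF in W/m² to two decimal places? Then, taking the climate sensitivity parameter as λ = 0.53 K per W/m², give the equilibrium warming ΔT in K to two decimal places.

ΔF = 6.47 W/m²; ΔT = 3.43 K

CO₂: 5.35 × ln(872/283) = 5.35 × ln(3.08127) = 5.35 × 1.12534 = 6.0206 W/m².
N₂O: 0.120 × (√400 − √266) = 0.120 × (20.0000 − 16.3095) = 0.120 × 3.6905 = 0.4429 W/m².
CF₄: ΔF = 0.00009 × (114 − 36) = 0.00009 × 78 = 0.0070 W/m².
Total ΔF = 6.0206 + 0.4429 + 0.0070 = 6.4705 W/m².
ΔT = λ ΔF = 0.53 × 6.47 = 3.4291 K.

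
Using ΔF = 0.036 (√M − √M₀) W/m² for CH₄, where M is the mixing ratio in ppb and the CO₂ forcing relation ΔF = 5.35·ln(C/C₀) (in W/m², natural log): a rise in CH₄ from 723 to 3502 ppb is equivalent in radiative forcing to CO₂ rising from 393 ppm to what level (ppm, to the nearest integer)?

CH₄ forcing: 0.036 × (√3502 − √723) = 0.036 × (59.1777 − 26.8887) = 0.036 × 32.2890 = 1.16240 W/m².
Set 5.35 ln(C/393) = 1.16240: ln(C/393) = 1.16240/5.35 = 0.21727, so C = 393 × e^0.21727 = 393 × 1.24268 = 488.37 ppm.

C ≈ 488 ppm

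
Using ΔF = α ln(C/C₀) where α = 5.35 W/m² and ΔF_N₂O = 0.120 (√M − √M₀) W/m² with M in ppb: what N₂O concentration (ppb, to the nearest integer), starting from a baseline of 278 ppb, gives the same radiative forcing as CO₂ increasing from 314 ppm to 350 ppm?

CO₂ forcing: 5.35 × ln(350/314) = 5.35 × 0.108540 = 0.58069 W/m².
Set 0.120(√M − √278) = 0.58069: √M = 0.58069/0.120 + √278 = 4.8391 + 16.6733 = 21.5124.
M = (21.5124)² = 462.78 ppb.

M ≈ 463 ppb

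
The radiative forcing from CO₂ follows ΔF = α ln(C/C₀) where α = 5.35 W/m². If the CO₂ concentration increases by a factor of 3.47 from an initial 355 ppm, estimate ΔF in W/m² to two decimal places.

Because the forcing depends only on the ratio C/C₀, the initial concentration does not enter.
ΔF = 5.35 × ln(3.47) = 5.35 × 1.24415 = 6.6562 W/m².

ΔF = 6.66 W/m²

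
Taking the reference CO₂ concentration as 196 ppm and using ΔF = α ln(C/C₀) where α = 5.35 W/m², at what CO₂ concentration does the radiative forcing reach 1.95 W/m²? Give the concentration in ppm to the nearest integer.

Set 5.35 ln(C/196) = 1.95, so ln(C/196) = 1.95/5.35 = 0.36449.
Then C/196 = e^0.36449 = 1.43978, giving C = 196 × 1.43978 = 282.20 ppm.

C ≈ 282 ppm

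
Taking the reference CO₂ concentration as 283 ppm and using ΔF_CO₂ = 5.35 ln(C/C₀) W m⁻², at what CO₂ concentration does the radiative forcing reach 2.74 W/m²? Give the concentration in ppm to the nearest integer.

Set 5.35 ln(C/283) = 2.74, so ln(C/283) = 2.74/5.35 = 0.51215.
Then C/283 = e^0.51215 = 1.66888, giving C = 283 × 1.66888 = 472.29 ppm.

C ≈ 472 ppm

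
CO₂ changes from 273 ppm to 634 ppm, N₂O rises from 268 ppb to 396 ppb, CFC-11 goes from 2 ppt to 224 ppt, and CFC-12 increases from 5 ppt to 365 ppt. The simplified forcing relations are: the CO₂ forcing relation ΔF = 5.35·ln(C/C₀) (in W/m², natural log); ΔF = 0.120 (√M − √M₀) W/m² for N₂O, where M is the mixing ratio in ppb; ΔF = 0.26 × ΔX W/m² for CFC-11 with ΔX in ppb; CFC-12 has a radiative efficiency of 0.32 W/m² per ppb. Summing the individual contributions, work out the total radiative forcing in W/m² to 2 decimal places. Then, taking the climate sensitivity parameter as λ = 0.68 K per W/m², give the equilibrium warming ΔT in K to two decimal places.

CO₂: 5.35 × ln(634/273) = 5.35 × ln(2.32234) = 5.35 × 0.84258 = 4.5078 W/m².
N₂O: 0.120 × (√396 − √268) = 0.120 × (19.8997 − 16.3707) = 0.120 × 3.5290 = 0.4235 W/m².
CFC-11: Δ = 224 − 2 = 222 ppt = 0.222 ppb; ΔF = 0.26 × 0.222 = 0.0577 W/m².
CFC-12: Δ = 365 − 5 = 360 ppt = 0.360 ppb; ΔF = 0.32 × 0.360 = 0.1152 W/m².
Total ΔF = 4.5078 + 0.4235 + 0.0577 + 0.1152 = 5.1042 W/m².
ΔT = λ ΔF = 0.68 × 5.10 = 3.4680 K.

ΔF = 5.10 W/m²; ΔT = 3.47 K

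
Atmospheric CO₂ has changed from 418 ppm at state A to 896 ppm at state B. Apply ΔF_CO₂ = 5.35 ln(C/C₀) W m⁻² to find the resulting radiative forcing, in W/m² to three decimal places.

ΔF = 4.079 W/m²

CO₂ absorption bands are partially saturated, so forcing scales with the logarithm of the concentration ratio.
CO₂: 5.35 × ln(896/418) = 5.35 × ln(2.14354) = 5.35 × 0.76246 = 4.0792 W/m².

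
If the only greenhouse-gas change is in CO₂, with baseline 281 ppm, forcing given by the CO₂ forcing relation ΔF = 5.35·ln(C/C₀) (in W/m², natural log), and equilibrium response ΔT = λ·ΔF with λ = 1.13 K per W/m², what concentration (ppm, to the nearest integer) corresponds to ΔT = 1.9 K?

C ≈ 385 ppm

Required forcing: ΔF = ΔT/λ = 1.9/1.13 = 1.6814 W/m².
Then ln(C/281) = ΔF/5.35 = 1.6814/5.35 = 0.31428.
So C = 281 × e^0.31428 = 281 × 1.36927 = 384.76 ppm.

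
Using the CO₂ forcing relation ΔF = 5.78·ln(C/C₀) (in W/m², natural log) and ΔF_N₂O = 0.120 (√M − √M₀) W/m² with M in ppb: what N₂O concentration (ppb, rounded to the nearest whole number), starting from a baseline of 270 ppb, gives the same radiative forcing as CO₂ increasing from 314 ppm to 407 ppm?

M ≈ 837 ppb

CO₂ forcing: 5.78 × ln(407/314) = 5.78 × 0.259420 = 1.49945 W/m².
Set 0.120(√M − √270) = 1.49945: √M = 1.49945/0.120 + √270 = 12.4954 + 16.4317 = 28.9271.
M = (28.9271)² = 836.78 ppb.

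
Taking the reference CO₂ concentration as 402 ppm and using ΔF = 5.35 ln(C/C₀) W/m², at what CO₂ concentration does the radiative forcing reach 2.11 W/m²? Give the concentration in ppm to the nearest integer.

Set 5.35 ln(C/402) = 2.11, so ln(C/402) = 2.11/5.35 = 0.39439.
Then C/402 = e^0.39439 = 1.48348, giving C = 402 × 1.48348 = 596.36 ppm.

C ≈ 596 ppm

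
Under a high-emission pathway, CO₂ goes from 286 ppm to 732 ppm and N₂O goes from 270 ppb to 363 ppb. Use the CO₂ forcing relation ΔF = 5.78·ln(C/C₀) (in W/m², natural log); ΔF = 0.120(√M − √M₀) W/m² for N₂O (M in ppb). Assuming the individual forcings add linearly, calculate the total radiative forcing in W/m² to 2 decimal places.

CO₂: 5.78 × ln(732/286) = 5.78 × ln(2.55944) = 5.78 × 0.93979 = 5.4320 W/m².
N₂O: 0.120 × (√363 − √270) = 0.120 × (19.0526 − 16.4317) = 0.120 × 2.6209 = 0.3145 W/m².
Total ΔF = 5.4320 + 0.3145 = 5.7465 W/m².

ΔF = 5.75 W/m²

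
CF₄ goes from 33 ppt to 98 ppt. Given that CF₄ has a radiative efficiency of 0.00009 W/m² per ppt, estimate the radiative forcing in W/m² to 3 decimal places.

ΔF = 0.006 W/m²

CF₄: ΔF = 0.00009 × (98 − 33) = 0.00009 × 65 = 0.0059 W/m².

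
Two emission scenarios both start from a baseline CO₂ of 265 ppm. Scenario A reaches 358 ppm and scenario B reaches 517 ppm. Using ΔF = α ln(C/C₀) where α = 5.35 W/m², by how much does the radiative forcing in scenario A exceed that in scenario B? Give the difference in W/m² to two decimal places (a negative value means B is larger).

ΔF_A = 5.35 ln(358/265) = 5.35 × 0.30080 = 1.6093 W/m².
ΔF_B = 5.35 ln(517/265) = 5.35 × 0.66831 = 3.5755 W/m².
Difference: 1.6093 − 3.5755 = -1.9662 W/m².
(Equivalently, ΔF_A − ΔF_B = 5.35 ln(358/517) = 5.35 × -0.36751 = -1.9662 W/m².)

ΔF_A − ΔF_B = -1.97 W/m²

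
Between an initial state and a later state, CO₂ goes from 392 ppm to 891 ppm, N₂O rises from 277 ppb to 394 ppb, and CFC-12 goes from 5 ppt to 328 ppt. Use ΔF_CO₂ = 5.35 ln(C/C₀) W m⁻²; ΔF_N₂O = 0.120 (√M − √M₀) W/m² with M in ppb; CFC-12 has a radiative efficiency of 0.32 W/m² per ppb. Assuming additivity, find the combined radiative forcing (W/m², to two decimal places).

ΔF = 4.88 W/m²

CO₂: 5.35 × ln(891/392) = 5.35 × ln(2.27296) = 5.35 × 0.82108 = 4.3928 W/m².
N₂O: 0.120 × (√394 − √277) = 0.120 × (19.8494 − 16.6433) = 0.120 × 3.2061 = 0.3847 W/m².
CFC-12: Δ = 328 − 5 = 323 ppt = 0.323 ppb; ΔF = 0.32 × 0.323 = 0.1034 W/m².
Total ΔF = 4.3928 + 0.3847 + 0.1034 = 4.8809 W/m².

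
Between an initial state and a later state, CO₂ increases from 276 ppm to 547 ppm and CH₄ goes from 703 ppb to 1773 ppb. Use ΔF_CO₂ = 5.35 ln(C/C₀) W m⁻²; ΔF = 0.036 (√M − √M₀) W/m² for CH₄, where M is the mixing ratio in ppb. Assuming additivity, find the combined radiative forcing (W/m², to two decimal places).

CO₂: 5.35 × ln(547/276) = 5.35 × ln(1.98188) = 5.35 × 0.68405 = 3.6597 W/m².
CH₄: 0.036 × (√1773 − √703) = 0.036 × (42.1070 − 26.5141) = 0.036 × 15.5929 = 0.5613 W/m².
Total ΔF = 3.6597 + 0.5613 = 4.2210 W/m².

ΔF = 4.22 W/m²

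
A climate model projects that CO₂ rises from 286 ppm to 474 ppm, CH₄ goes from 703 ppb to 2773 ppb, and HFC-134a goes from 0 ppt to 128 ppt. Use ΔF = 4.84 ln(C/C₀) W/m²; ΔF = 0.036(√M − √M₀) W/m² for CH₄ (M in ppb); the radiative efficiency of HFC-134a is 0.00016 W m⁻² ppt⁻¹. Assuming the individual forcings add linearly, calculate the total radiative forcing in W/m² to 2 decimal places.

ΔF = 3.41 W/m²

CO₂: 4.84 × ln(474/286) = 4.84 × ln(1.65734) = 4.84 × 0.50521 = 2.4452 W/m².
CH₄: 0.036 × (√2773 − √703) = 0.036 × (52.6593 − 26.5141) = 0.036 × 26.1452 = 0.9412 W/m².
HFC-134a: ΔF = 0.00016 × (128 − 0) = 0.00016 × 128 = 0.0205 W/m².
Total ΔF = 2.4452 + 0.9412 + 0.0205 = 3.4069 W/m².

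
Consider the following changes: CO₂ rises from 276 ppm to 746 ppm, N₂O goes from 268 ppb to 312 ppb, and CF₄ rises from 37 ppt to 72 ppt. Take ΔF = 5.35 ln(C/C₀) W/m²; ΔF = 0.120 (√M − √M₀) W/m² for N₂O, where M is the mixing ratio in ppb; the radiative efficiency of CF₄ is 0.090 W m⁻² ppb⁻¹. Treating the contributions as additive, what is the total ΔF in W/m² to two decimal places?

ΔF = 5.48 W/m²

CO₂: 5.35 × ln(746/276) = 5.35 × ln(2.70290) = 5.35 × 0.99433 = 5.3197 W/m².
N₂O: 0.120 × (√312 − √268) = 0.120 × (17.6635 − 16.3707) = 0.120 × 1.2928 = 0.1551 W/m².
CF₄: Δ = 72 − 37 = 35 ppt = 0.035 ppb; ΔF = 0.090 × 0.035 = 0.0032 W/m².
Total ΔF = 5.3197 + 0.1551 + 0.0032 = 5.4780 W/m².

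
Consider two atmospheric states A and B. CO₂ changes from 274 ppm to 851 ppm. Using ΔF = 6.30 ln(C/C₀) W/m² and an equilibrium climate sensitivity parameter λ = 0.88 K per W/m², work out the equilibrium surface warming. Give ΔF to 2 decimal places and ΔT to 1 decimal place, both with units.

ΔF = 7.14 W/m²; ΔT = 6.3 K

CO₂: 6.30 × ln(851/274) = 6.30 × ln(3.10584) = 6.30 × 1.13328 = 7.1397 W/m².
ΔT = λ ΔF = 0.88 × 7.14 = 6.2832 K.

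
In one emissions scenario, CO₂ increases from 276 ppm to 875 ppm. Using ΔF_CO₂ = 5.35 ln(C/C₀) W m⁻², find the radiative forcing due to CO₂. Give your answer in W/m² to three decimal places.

CO₂: 5.35 × ln(875/276) = 5.35 × ln(3.17029) = 5.35 × 1.15382 = 6.1729 W/m².

ΔF = 6.173 W/m²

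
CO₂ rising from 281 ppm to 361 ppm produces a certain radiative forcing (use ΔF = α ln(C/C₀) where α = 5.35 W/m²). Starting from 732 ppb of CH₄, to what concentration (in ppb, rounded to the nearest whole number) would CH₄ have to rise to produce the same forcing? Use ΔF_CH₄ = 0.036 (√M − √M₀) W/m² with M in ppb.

M ≈ 4133 ppb

CO₂ forcing: 5.35 × ln(361/281) = 5.35 × 0.250523 = 1.34030 W/m².
Set 0.036(√M − √732) = 1.34030: √M = 1.34030/0.036 + √732 = 37.2306 + 27.0555 = 64.2861.
M = (64.2861)² = 4132.70 ppb.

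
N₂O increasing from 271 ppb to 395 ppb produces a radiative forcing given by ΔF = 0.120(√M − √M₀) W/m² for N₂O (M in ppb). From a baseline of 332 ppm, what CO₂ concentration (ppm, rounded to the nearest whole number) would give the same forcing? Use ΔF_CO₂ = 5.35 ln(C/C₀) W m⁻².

C ≈ 358 ppm

N₂O forcing: 0.120 × (√395 − √271) = 0.120 × (19.8746 − 16.4621) = 0.120 × 3.4125 = 0.40950 W/m².
Set 5.35 ln(C/332) = 0.40950: ln(C/332) = 0.40950/5.35 = 0.07654, so C = 332 × e^0.07654 = 332 × 1.07955 = 358.41 ppm.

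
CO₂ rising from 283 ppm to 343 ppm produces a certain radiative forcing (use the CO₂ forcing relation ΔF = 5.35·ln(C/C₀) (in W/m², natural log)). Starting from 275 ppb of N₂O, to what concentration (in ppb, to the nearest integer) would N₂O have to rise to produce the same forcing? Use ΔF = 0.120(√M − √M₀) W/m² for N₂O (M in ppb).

CO₂ forcing: 5.35 × ln(343/283) = 5.35 × 0.192284 = 1.02872 W/m².
Set 0.120(√M − √275) = 1.02872: √M = 1.02872/0.120 + √275 = 8.5727 + 16.5831 = 25.1558.
M = (25.1558)² = 632.81 ppb.

M ≈ 633 ppb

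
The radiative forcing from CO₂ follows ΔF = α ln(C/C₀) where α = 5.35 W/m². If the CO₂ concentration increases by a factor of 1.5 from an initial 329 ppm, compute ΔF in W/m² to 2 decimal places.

Because the forcing depends only on the ratio C/C₀, the initial concentration does not enter.
ΔF = 5.35 × ln(1.5) = 5.35 × 0.40547 = 2.1693 W/m².

ΔF = 2.17 W/m²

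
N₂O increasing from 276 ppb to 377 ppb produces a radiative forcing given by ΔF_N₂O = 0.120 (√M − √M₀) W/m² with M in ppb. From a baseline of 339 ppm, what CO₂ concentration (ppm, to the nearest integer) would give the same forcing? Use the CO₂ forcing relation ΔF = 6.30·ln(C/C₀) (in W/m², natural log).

N₂O forcing: 0.120 × (√377 − √276) = 0.120 × (19.4165 − 16.6132) = 0.120 × 2.8033 = 0.33640 W/m².
Set 6.30 ln(C/339) = 0.33640: ln(C/339) = 0.33640/6.30 = 0.05340, so C = 339 × e^0.05340 = 339 × 1.05485 = 357.59 ppm.

C ≈ 358 ppm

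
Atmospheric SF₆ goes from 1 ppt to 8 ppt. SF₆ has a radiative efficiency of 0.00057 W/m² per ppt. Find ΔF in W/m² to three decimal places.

SF₆: ΔF = 0.00057 × (8 − 1) = 0.00057 × 7 = 0.0040 W/m².

ΔF = 0.004 W/m²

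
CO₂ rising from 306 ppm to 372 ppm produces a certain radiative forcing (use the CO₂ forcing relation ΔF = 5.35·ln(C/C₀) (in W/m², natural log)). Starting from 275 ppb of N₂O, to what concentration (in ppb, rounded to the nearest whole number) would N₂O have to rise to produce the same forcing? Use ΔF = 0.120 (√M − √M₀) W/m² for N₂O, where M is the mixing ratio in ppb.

CO₂ forcing: 5.35 × ln(372/306) = 5.35 × 0.195309 = 1.04490 W/m².
Set 0.120(√M − √275) = 1.04490: √M = 1.04490/0.120 + √275 = 8.7075 + 16.5831 = 25.2906.
M = (25.2906)² = 639.61 ppb.

M ≈ 640 ppb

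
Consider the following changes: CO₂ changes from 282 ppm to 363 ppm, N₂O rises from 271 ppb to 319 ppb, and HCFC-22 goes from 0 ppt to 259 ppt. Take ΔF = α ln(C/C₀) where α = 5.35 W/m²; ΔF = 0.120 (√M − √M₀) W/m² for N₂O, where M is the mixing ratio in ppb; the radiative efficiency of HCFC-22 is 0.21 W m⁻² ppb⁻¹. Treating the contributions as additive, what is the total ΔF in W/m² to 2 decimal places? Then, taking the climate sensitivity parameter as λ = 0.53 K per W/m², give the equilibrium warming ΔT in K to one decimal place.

ΔF = 1.57 W/m²; ΔT = 0.8 K

CO₂: 5.35 × ln(363/282) = 5.35 × ln(1.28723) = 5.35 × 0.25249 = 1.3508 W/m².
N₂O: 0.120 × (√319 − √271) = 0.120 × (17.8606 − 16.4621) = 0.120 × 1.3985 = 0.1678 W/m².
HCFC-22: Δ = 259 − 0 = 259 ppt = 0.259 ppb; ΔF = 0.21 × 0.259 = 0.0544 W/m².
Total ΔF = 1.3508 + 0.1678 + 0.0544 = 1.5730 W/m².
ΔT = λ ΔF = 0.53 × 1.57 = 0.8321 K.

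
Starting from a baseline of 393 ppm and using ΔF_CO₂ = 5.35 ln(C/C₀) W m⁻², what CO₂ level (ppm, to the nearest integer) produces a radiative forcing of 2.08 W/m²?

Set 5.35 ln(C/393) = 2.08, so ln(C/393) = 2.08/5.35 = 0.38879.
Then C/393 = e^0.38879 = 1.47519, giving C = 393 × 1.47519 = 579.75 ppm.

C ≈ 580 ppm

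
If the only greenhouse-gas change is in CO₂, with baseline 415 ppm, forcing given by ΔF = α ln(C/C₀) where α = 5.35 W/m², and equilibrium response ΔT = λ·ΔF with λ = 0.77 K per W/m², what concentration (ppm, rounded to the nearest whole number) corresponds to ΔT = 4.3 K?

C ≈ 1179 ppm

Required forcing: ΔF = ΔT/λ = 4.3/0.77 = 5.5844 W/m².
Then ln(C/415) = ΔF/5.35 = 5.5844/5.35 = 1.04381.
So C = 415 × e^1.04381 = 415 × 2.84002 = 1178.61 ppm.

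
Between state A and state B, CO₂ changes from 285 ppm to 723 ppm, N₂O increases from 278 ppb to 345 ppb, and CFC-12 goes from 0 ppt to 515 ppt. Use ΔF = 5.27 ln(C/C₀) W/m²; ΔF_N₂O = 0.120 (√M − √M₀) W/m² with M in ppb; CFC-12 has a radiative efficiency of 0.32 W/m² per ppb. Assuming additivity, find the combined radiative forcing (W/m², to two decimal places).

ΔF = 5.30 W/m²

CO₂: 5.27 × ln(723/285) = 5.27 × ln(2.53684) = 5.27 × 0.93092 = 4.9059 W/m².
N₂O: 0.120 × (√345 − √278) = 0.120 × (18.5742 − 16.6733) = 0.120 × 1.9009 = 0.2281 W/m².
CFC-12: Δ = 515 − 0 = 515 ppt = 0.515 ppb; ΔF = 0.32 × 0.515 = 0.1648 W/m².
Total ΔF = 4.9059 + 0.2281 + 0.1648 = 5.2988 W/m².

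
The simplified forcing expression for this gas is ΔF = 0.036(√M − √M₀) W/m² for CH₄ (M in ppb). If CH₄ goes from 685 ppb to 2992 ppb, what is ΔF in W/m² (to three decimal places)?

CH₄: 0.036 × (√2992 − √685) = 0.036 × (54.6992 − 26.1725) = 0.036 × 28.5267 = 1.0270 W/m².

ΔF = 1.027 W/m²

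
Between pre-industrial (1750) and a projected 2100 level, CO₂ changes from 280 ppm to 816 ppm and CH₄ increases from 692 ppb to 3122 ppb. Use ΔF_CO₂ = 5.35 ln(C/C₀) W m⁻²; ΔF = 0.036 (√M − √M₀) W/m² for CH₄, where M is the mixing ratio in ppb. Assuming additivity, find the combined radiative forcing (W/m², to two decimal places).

ΔF = 6.79 W/m²

CO₂: 5.35 × ln(816/280) = 5.35 × ln(2.91429) = 5.35 × 1.06963 = 5.7225 W/m².
CH₄: 0.036 × (√3122 − √692) = 0.036 × (55.8749 − 26.3059) = 0.036 × 29.5690 = 1.0645 W/m².
Total ΔF = 5.7225 + 1.0645 = 6.7870 W/m².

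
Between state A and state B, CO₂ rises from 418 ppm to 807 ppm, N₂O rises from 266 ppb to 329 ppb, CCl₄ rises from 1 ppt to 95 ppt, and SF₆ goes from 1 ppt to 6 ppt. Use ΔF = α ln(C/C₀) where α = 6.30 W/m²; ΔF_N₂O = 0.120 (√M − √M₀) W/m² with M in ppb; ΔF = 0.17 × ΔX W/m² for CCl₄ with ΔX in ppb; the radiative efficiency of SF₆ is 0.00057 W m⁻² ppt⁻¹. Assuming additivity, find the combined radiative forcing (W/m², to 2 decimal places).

CO₂: 6.30 × ln(807/418) = 6.30 × ln(1.93062) = 6.30 × 0.65784 = 4.1444 W/m².
N₂O: 0.120 × (√329 − √266) = 0.120 × (18.1384 − 16.3095) = 0.120 × 1.8289 = 0.2195 W/m².
CCl₄: Δ = 95 − 1 = 94 ppt = 0.094 ppb; ΔF = 0.17 × 0.094 = 0.0160 W/m².
SF₆: ΔF = 0.00057 × (6 − 1) = 0.00057 × 5 = 0.0029 W/m².
Total ΔF = 4.1444 + 0.2195 + 0.0160 + 0.0029 = 4.3828 W/m².

ΔF = 4.38 W/m²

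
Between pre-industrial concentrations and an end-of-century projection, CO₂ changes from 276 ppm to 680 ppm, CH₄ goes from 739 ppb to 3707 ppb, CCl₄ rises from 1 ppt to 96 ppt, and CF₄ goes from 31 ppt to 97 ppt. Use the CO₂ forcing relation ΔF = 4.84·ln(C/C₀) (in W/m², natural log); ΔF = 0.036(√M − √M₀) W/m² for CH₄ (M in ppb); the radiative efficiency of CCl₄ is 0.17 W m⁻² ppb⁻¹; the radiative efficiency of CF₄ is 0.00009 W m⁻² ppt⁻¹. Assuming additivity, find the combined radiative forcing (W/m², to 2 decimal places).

CO₂: 4.84 × ln(680/276) = 4.84 × ln(2.46377) = 4.84 × 0.90169 = 4.3642 W/m².
CH₄: 0.036 × (√3707 − √739) = 0.036 × (60.8851 − 27.1846) = 0.036 × 33.7005 = 1.2132 W/m².
CCl₄: Δ = 96 − 1 = 95 ppt = 0.095 ppb; ΔF = 0.17 × 0.095 = 0.0162 W/m².
CF₄: ΔF = 0.00009 × (97 − 31) = 0.00009 × 66 = 0.0059 W/m².
Total ΔF = 4.3642 + 1.2132 + 0.0162 + 0.0059 = 5.5995 W/m².

ΔF = 5.60 W/m²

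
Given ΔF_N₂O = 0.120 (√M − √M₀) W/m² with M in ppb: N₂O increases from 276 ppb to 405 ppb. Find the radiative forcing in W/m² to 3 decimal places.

ΔF = 0.421 W/m²

N₂O: 0.120 × (√405 − √276) = 0.120 × (20.1246 − 16.6132) = 0.120 × 3.5114 = 0.4214 W/m².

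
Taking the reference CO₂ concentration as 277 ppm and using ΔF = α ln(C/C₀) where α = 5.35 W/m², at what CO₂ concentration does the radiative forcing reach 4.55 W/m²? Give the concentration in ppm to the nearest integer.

Set 5.35 ln(C/277) = 4.55, so ln(C/277) = 4.55/5.35 = 0.85047.
Then C/277 = e^0.85047 = 2.34075, giving C = 277 × 2.34075 = 648.39 ppm.

C ≈ 648 ppm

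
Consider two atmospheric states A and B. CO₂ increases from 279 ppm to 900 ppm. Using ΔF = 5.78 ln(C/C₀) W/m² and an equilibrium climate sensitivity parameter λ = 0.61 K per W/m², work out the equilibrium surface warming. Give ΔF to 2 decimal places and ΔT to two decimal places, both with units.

CO₂: 5.78 × ln(900/279) = 5.78 × ln(3.22581) = 5.78 × 1.17118 = 6.7694 W/m².
ΔT = λ ΔF = 0.61 × 6.77 = 4.1297 K.

ΔF = 6.77 W/m²; ΔT = 4.13 K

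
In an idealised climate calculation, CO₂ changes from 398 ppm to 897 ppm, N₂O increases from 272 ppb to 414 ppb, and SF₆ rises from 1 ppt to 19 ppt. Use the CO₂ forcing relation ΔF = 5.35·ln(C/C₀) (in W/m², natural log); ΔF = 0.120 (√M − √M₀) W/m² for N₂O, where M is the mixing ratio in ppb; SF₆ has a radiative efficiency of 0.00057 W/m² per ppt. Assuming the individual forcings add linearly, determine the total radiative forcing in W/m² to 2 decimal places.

CO₂: 5.35 × ln(897/398) = 5.35 × ln(2.25377) = 5.35 × 0.81260 = 4.3474 W/m².
N₂O: 0.120 × (√414 − √272) = 0.120 × (20.3470 − 16.4924) = 0.120 × 3.8546 = 0.4626 W/m².
SF₆: ΔF = 0.00057 × (19 − 1) = 0.00057 × 18 = 0.0103 W/m².
Total ΔF = 4.3474 + 0.4626 + 0.0103 = 4.8203 W/m².

ΔF = 4.82 W/m²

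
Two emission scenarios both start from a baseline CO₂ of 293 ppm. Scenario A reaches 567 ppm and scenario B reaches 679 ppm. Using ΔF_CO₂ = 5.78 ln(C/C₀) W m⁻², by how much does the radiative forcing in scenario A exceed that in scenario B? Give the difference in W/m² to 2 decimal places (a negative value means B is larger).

ΔF_A − ΔF_B = -1.04 W/m²

ΔF_A = 5.78 ln(567/293) = 5.78 × 0.66019 = 3.8159 W/m².
ΔF_B = 5.78 ln(679/293) = 5.78 × 0.84045 = 4.8578 W/m².
Difference: 3.8159 − 4.8578 = -1.0419 W/m².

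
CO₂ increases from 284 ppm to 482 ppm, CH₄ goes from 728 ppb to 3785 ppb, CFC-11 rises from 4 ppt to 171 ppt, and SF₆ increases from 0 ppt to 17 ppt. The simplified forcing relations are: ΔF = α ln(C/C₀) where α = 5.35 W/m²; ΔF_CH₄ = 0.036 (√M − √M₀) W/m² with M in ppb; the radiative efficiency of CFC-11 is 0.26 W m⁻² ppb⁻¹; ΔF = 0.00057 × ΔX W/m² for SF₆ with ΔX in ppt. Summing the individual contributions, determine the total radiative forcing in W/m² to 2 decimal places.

ΔF = 4.13 W/m²

CO₂: 5.35 × ln(482/284) = 5.35 × ln(1.69718) = 5.35 × 0.52897 = 2.8300 W/m².
CH₄: 0.036 × (√3785 − √728) = 0.036 × (61.5224 − 26.9815) = 0.036 × 34.5409 = 1.2435 W/m².
CFC-11: Δ = 171 − 4 = 167 ppt = 0.167 ppb; ΔF = 0.26 × 0.167 = 0.0434 W/m².
SF₆: ΔF = 0.00057 × (17 − 0) = 0.00057 × 17 = 0.0097 W/m².
Total ΔF = 2.8300 + 1.2435 + 0.0434 + 0.0097 = 4.1266 W/m².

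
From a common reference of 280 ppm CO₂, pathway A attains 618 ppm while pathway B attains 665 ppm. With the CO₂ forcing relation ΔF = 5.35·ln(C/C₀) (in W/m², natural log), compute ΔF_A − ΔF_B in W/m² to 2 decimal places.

ΔF_A = 5.35 ln(618/280) = 5.35 × 0.79170 = 4.2356 W/m².
ΔF_B = 5.35 ln(665/280) = 5.35 × 0.86500 = 4.6278 W/m².
Difference: 4.2356 − 4.6278 = -0.3922 W/m².
(Equivalently, ΔF_A − ΔF_B = 5.35 ln(618/665) = 5.35 × -0.07330 = -0.3922 W/m².)

ΔF_A − ΔF_B = -0.39 W/m²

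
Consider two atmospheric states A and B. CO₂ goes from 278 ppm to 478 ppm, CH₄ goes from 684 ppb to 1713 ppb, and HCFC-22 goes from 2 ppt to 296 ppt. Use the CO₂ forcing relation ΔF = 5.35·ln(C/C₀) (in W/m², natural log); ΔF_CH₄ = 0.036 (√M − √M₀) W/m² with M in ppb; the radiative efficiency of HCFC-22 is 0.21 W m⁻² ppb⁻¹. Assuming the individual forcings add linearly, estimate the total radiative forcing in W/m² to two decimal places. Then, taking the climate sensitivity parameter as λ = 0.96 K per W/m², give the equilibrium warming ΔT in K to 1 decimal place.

CO₂: 5.35 × ln(478/278) = 5.35 × ln(1.71942) = 5.35 × 0.54199 = 2.8996 W/m².
CH₄: 0.036 × (√1713 − √684) = 0.036 × (41.3884 − 26.1534) = 0.036 × 15.2350 = 0.5485 W/m².
HCFC-22: Δ = 296 − 2 = 294 ppt = 0.294 ppb; ΔF = 0.21 × 0.294 = 0.0617 W/m².
Total ΔF = 2.8996 + 0.5485 + 0.0617 = 3.5098 W/m².
ΔT = λ ΔF = 0.96 × 3.51 = 3.3696 K.

ΔF = 3.51 W/m²; ΔT = 3.4 K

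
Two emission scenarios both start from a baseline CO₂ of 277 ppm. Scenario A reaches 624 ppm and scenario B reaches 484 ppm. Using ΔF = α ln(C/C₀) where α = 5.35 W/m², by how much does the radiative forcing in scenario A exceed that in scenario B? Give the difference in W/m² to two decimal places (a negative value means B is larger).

ΔF_A − ΔF_B = 1.36 W/m²

ΔF_A = 5.35 ln(624/277) = 5.35 × 0.81213 = 4.3449 W/m².
ΔF_B = 5.35 ln(484/277) = 5.35 × 0.55807 = 2.9857 W/m².
Difference: 4.3449 − 2.9857 = 1.3592 W/m².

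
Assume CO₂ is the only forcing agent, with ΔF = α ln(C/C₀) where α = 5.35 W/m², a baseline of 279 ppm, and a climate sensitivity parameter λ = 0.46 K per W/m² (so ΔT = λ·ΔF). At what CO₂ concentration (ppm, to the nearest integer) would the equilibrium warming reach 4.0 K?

Required forcing: ΔF = ΔT/λ = 4.0/0.46 = 8.6957 W/m².
Then ln(C/279) = ΔF/5.35 = 8.6957/5.35 = 1.62536.
So C = 279 × e^1.62536 = 279 × 5.08025 = 1417.39 ppm.

C ≈ 1417 ppm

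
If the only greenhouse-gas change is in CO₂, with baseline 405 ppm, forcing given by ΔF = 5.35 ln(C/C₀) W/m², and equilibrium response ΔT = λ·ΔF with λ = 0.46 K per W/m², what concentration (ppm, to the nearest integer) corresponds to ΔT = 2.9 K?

Required forcing: ΔF = ΔT/λ = 2.9/0.46 = 6.3043 W/m².
Then ln(C/405) = ΔF/5.35 = 6.3043/5.35 = 1.17837.
So C = 405 × e^1.17837 = 405 × 3.24907 = 1315.87 ppm.

C ≈ 1316 ppm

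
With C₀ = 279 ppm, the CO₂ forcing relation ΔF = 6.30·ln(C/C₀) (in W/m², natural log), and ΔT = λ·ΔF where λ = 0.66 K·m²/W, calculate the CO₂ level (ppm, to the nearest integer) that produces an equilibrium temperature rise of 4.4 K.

Required forcing: ΔF = ΔT/λ = 4.4/0.66 = 6.6667 W/m².
Then ln(C/279) = ΔF/6.30 = 6.6667/6.30 = 1.05821.
So C = 279 × e^1.05821 = 279 × 2.88121 = 803.86 ppm.

C ≈ 804 ppm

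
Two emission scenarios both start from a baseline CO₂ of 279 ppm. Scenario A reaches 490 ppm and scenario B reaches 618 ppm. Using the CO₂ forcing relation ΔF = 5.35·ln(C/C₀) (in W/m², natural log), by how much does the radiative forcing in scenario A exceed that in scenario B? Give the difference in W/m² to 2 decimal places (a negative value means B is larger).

ΔF_A − ΔF_B = -1.24 W/m²

ΔF_A = 5.35 ln(490/279) = 5.35 × 0.56319 = 3.0131 W/m².
ΔF_B = 5.35 ln(618/279) = 5.35 × 0.79528 = 4.2547 W/m².
Difference: 3.0131 − 4.2547 = -1.2416 W/m².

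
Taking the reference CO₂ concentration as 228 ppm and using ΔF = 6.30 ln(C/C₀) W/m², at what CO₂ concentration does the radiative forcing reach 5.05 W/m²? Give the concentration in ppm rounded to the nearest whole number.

C ≈ 508 ppm

Set 6.30 ln(C/228) = 5.05, so ln(C/228) = 5.05/6.30 = 0.80159.
Then C/228 = e^0.80159 = 2.22908, giving C = 228 × 2.22908 = 508.23 ppm.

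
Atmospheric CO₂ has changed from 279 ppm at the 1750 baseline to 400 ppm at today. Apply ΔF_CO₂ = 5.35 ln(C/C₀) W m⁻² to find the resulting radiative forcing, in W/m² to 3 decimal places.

CO₂ absorption bands are partially saturated, so forcing scales with the logarithm of the concentration ratio.
CO₂: 5.35 × ln(400/279) = 5.35 × ln(1.43369) = 5.35 × 0.36025 = 1.9273 W/m².

ΔF = 1.927 W/m²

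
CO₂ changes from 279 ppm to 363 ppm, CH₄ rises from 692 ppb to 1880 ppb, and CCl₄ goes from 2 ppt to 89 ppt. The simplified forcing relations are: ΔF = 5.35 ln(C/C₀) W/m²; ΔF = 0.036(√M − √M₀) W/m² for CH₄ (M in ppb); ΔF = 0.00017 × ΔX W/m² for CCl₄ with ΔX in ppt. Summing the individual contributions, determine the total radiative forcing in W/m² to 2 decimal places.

ΔF = 2.04 W/m²

CO₂: 5.35 × ln(363/279) = 5.35 × ln(1.30108) = 5.35 × 0.26319 = 1.4081 W/m².
CH₄: 0.036 × (√1880 − √692) = 0.036 × (43.3590 − 26.3059) = 0.036 × 17.0531 = 0.6139 W/m².
CCl₄: ΔF = 0.00017 × (89 − 2) = 0.00017 × 87 = 0.0148 W/m².
Total ΔF = 1.4081 + 0.6139 + 0.0148 = 2.0368 W/m².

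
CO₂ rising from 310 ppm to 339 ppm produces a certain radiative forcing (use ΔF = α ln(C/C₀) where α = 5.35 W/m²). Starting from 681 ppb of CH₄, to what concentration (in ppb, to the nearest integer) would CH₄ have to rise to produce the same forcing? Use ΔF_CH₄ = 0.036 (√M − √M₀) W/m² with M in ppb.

CO₂ forcing: 5.35 × ln(339/310) = 5.35 × 0.089428 = 0.47844 W/m².
Set 0.036(√M − √681) = 0.47844: √M = 0.47844/0.036 + √681 = 13.2900 + 26.0960 = 39.3860.
M = (39.3860)² = 1551.26 ppb.

M ≈ 1551 ppb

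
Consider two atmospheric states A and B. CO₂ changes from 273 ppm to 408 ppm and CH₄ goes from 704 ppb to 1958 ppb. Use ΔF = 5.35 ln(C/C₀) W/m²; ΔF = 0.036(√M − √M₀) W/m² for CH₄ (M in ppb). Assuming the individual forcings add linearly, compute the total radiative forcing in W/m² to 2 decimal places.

ΔF = 2.79 W/m²

CO₂: 5.35 × ln(408/273) = 5.35 × ln(1.49451) = 5.35 × 0.40180 = 2.1496 W/m².
CH₄: 0.036 × (√1958 − √704) = 0.036 × (44.2493 − 26.5330) = 0.036 × 17.7163 = 0.6378 W/m².
Total ΔF = 2.1496 + 0.6378 = 2.7874 W/m².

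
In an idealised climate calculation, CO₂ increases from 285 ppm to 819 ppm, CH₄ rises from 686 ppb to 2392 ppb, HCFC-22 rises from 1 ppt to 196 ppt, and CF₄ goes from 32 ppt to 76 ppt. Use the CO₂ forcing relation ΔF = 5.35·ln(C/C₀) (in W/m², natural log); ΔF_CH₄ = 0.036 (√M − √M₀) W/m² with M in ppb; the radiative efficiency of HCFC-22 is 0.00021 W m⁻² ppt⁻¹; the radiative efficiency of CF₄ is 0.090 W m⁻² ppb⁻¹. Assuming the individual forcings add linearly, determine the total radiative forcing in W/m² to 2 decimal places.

CO₂: 5.35 × ln(819/285) = 5.35 × ln(2.87368) = 5.35 × 1.05559 = 5.6474 W/m².
CH₄: 0.036 × (√2392 − √686) = 0.036 × (48.9081 − 26.1916) = 0.036 × 22.7165 = 0.8178 W/m².
HCFC-22: ΔF = 0.00021 × (196 − 1) = 0.00021 × 195 = 0.0410 W/m².
CF₄: Δ = 76 − 32 = 44 ppt = 0.044 ppb; ΔF = 0.090 × 0.044 = 0.0040 W/m².
Total ΔF = 5.6474 + 0.8178 + 0.0410 + 0.0040 = 6.5102 W/m².

ΔF = 6.51 W/m²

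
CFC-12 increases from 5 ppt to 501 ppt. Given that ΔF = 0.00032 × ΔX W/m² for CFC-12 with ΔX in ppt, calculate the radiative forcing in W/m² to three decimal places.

ΔF = 0.159 W/m²

CFC-12: ΔF = 0.00032 × (501 − 5) = 0.00032 × 496 = 0.1587 W/m².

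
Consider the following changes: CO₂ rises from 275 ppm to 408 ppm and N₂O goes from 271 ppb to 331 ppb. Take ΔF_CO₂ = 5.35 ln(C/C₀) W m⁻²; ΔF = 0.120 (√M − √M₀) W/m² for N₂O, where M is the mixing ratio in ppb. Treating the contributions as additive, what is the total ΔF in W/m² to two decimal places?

CO₂: 5.35 × ln(408/275) = 5.35 × ln(1.48364) = 5.35 × 0.39450 = 2.1106 W/m².
N₂O: 0.120 × (√331 − √271) = 0.120 × (18.1934 − 16.4621) = 0.120 × 1.7313 = 0.2078 W/m².
Total ΔF = 2.1106 + 0.2078 = 2.3184 W/m².

ΔF = 2.32 W/m²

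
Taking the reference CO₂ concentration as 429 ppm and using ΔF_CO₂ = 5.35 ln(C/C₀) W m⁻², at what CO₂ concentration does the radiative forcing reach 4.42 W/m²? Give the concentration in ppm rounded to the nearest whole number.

C ≈ 980 ppm

Set 5.35 ln(C/429) = 4.42, so ln(C/429) = 4.42/5.35 = 0.82617.
Then C/429 = e^0.82617 = 2.28455, giving C = 429 × 2.28455 = 980.07 ppm.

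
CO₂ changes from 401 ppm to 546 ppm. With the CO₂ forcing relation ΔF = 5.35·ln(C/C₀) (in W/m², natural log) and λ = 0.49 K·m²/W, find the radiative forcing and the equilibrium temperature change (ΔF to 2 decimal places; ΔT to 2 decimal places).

ΔF = 1.65 W/m²; ΔT = 0.81 K

CO₂: 5.35 × ln(546/401) = 5.35 × ln(1.36160) = 5.35 × 0.30866 = 1.6513 W/m².
ΔT = λ ΔF = 0.49 × 1.65 = 0.8085 K.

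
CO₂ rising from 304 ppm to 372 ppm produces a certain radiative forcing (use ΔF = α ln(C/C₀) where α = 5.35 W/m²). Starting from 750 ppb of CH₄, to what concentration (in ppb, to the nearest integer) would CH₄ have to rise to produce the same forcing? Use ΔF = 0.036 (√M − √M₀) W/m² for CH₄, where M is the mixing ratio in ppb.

CO₂ forcing: 5.35 × ln(372/304) = 5.35 × 0.201866 = 1.07998 W/m².
Set 0.036(√M − √750) = 1.07998: √M = 1.07998/0.036 + √750 = 29.9994 + 27.3861 = 57.3855.
M = (57.3855)² = 3293.10 ppb.

M ≈ 3293 ppb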